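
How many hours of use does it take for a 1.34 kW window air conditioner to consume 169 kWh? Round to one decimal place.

126.1 h

Hours = 169 kWh ÷ 1.34 kW = 126.1 h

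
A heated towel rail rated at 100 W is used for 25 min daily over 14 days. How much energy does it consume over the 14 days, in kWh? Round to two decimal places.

Runtime = 25 min × 14 = 350 min = 5.833333… h
Energy = 0.1 kW × 5.833333… h = 0.583333… kWh ≈ 0.58 kWh

0.58 kWh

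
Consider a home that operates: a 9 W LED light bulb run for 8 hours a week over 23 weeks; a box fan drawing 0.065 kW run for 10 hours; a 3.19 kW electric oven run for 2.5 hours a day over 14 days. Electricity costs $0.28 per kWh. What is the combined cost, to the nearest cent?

LED light bulb: Runtime = 8 h/week × 23 weeks = 184 h
LED light bulb: 0.009 kW × 184 h = 1.656 kWh
box fan: 0.065 kW × 10 h = 0.65 kWh
electric oven: Runtime = 2.5 h/day × 14 days = 35 h
electric oven: 3.19 kW × 35 h = 111.65 kWh
Total energy = 113.956 kWh
Cost = 113.956 × $0.28 = $31.91

$31.91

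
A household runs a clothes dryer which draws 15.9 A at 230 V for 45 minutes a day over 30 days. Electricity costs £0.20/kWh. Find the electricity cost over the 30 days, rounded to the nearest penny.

Power = 15.9 A × 230 V = 3657 W = 3.657 kW
Runtime = 45 min × 30 = 1350 min = 22.5 h
Energy = 3.657 kW × 22.5 h = 82.2825 kWh
Cost = 82.2825 kWh × £0.20/kWh = £16.46

£16.46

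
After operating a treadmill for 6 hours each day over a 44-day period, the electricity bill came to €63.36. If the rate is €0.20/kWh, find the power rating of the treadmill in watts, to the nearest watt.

1200 W

Energy = €63.36 ÷ €0.20/kWh = 316.8 kWh
Runtime = 6 h/day × 44 days = 264 h
Power = 316.8 kWh ÷ 264 h = 1.2 kW = 1200 W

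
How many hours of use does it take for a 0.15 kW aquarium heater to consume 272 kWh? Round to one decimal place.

1813.3 h

Hours = 272 kWh ÷ 0.15 kW = 1813.3 h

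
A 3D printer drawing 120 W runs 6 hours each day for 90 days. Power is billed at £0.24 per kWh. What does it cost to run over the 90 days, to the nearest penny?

Runtime = 6 h/day × 90 days = 540 h
Energy = 0.12 kW × 540 h = 64.8 kWh
Cost = 64.8 kWh × £0.24/kWh = £15.55

£15.55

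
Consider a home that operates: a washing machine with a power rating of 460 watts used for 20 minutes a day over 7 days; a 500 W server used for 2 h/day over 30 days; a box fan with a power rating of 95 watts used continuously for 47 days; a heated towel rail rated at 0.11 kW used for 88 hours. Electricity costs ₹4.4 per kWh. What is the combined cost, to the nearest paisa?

washing machine: Runtime = 20 min × 7 = 140 min = 2.333333… h
washing machine: 0.46 kW × 2.333333… h = 1.073333… kWh
server: Runtime = 2 h/day × 30 days = 60 h
server: 0.5 kW × 60 h = 30 kWh
box fan: Runtime = 24 h × 47 = 1128 h
box fan: 0.095 kW × 1128 h = 107.16 kWh
heated towel rail: 0.11 kW × 88 h = 9.68 kWh
Total energy = 147.913333… kWh
Cost = 147.913333… × ₹4.4 = ₹650.82

₹650.82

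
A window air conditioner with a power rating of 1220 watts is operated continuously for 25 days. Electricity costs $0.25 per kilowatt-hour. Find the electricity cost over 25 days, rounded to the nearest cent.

$183.00

Runtime = 24 h × 25 = 600 h
Energy = 1.22 kW × 600 h = 732 kWh
Cost = 732 kWh × $0.25/kWh = $183.00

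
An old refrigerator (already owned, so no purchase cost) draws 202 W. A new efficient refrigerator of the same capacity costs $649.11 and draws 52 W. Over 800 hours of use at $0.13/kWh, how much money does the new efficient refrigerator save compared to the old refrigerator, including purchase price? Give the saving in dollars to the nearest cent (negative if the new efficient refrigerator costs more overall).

old refrigerator: $0.00 + (202/1000) kW × 800 h × $0.13 = $0.00 + $21.008 = $21.008
new efficient refrigerator: $649.11 + (52/1000) kW × 800 h × $0.13 = $649.11 + $5.408 = $654.518
Saving = $21.008 − $654.518 = −$633.51

-$633.51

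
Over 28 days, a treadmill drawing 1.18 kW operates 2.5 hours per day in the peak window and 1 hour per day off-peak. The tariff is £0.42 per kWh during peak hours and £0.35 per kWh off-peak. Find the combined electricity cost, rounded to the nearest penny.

Peak energy = 1.18 kW × 2.5 h × 28 = 82.6 kWh
Off-peak energy = 1.18 kW × 1 h × 28 = 33.04 kWh
Cost = 82.6 × £0.42 + 33.04 × £0.35 = £34.692 + £11.564 = £46.26

£46.26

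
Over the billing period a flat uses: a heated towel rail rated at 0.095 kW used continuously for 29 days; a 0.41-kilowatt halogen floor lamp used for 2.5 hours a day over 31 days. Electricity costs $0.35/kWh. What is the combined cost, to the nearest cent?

$34.26

heated towel rail: Runtime = 24 h × 29 = 696 h
heated towel rail: 0.095 kW × 696 h = 66.12 kWh
halogen floor lamp: Runtime = 2.5 h/day × 31 days = 77.5 h
halogen floor lamp: 0.41 kW × 77.5 h = 31.775 kWh
Total energy = 97.895 kWh
Cost = 97.895 × $0.35 = $34.26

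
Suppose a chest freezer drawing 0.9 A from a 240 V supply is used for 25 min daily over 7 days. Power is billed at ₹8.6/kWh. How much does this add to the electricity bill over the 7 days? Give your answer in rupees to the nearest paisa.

Power = 0.9 A × 240 V = 216 W = 0.216 kW
Runtime = 25 min × 7 = 175 min = 2.916666… h
Energy = 0.216 kW × 2.916666… h = 0.63 kWh
Cost = 0.63 kWh × ₹8.6/kWh = ₹5.42

₹5.42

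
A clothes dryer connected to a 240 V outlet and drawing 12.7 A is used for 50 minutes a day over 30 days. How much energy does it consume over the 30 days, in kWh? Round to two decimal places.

76.20 kWh

Power = 12.7 A × 240 V = 3048 W = 3.048 kW
Runtime = 50 min × 30 = 1500 min = 25 h
Energy = 3.048 kW × 25 h = 76.2 kWh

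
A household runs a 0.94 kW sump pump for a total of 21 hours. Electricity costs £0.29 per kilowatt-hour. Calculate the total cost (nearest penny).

Energy = 0.94 kW × 21 h = 19.74 kWh
Cost = 19.74 kWh × £0.29/kWh = £5.72

£5.72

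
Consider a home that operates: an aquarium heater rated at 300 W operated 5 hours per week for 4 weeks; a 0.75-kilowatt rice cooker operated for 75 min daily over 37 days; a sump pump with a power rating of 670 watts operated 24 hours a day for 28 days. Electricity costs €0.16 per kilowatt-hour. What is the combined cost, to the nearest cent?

aquarium heater: Runtime = 5 h/week × 4 weeks = 20 h
aquarium heater: 0.3 kW × 20 h = 6 kWh
rice cooker: Runtime = 75 min × 37 = 2775 min = 46.25 h
rice cooker: 0.75 kW × 46.25 h = 34.6875 kWh
sump pump: Runtime = 24 h × 28 = 672 h
sump pump: 0.67 kW × 672 h = 450.24 kWh
Total energy = 490.9275 kWh
Cost = 490.9275 × €0.16 = €78.55

€78.55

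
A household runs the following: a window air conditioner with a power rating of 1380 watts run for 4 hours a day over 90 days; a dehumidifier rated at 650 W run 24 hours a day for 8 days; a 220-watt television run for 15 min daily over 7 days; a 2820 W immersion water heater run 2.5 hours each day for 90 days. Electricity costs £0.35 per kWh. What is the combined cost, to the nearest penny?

window air conditioner: Runtime = 4 h/day × 90 days = 360 h
window air conditioner: 1.38 kW × 360 h = 496.8 kWh
dehumidifier: Runtime = 24 h × 8 = 192 h
dehumidifier: 0.65 kW × 192 h = 124.8 kWh
television: Runtime = 15 min × 7 = 105 min = 1.75 h
television: 0.22 kW × 1.75 h = 0.385 kWh
immersion water heater: Runtime = 2.5 h/day × 90 days = 225 h
immersion water heater: 2.82 kW × 225 h = 634.5 kWh
Total energy = 1256.485 kWh
Cost = 1256.485 × £0.35 = £439.77

£439.77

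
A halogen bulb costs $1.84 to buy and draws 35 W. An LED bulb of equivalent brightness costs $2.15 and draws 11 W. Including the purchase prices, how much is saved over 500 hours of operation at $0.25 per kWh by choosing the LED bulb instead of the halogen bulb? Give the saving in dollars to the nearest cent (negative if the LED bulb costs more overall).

$2.69

halogen bulb: $1.84 + (35/1000) kW × 500 h × $0.25 = $1.84 + $4.375 = $6.215
LED bulb: $2.15 + (11/1000) kW × 500 h × $0.25 = $2.15 + $1.375 = $3.525
Saving = $6.215 − $3.525 = $2.69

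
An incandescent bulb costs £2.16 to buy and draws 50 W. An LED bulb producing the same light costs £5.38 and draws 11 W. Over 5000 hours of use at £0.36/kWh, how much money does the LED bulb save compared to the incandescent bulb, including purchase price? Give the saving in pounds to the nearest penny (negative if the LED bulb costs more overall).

£66.98

incandescent bulb: £2.16 + (50/1000) kW × 5000 h × £0.36 = £2.16 + £90 = £92.16
LED bulb: £5.38 + (11/1000) kW × 5000 h × £0.36 = £5.38 + £19.8 = £25.18
Saving = £92.16 − £25.18 = £66.98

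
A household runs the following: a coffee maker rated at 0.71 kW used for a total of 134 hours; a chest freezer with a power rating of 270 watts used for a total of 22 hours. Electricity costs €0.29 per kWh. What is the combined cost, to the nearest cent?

€29.31

coffee maker: 0.71 kW × 134 h = 95.14 kWh
chest freezer: 0.27 kW × 22 h = 5.94 kWh
Total energy = 101.08 kWh
Cost = 101.08 × €0.29 = €29.31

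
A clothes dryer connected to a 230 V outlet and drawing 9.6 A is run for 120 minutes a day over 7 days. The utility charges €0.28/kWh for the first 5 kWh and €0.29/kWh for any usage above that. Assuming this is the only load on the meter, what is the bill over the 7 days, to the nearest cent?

Power = 9.6 A × 230 V = 2208 W = 2.208 kW
Runtime = 120 min × 7 = 840 min = 14 h
Energy = 2.208 kW × 14 h = 30.912 kWh
Tier 1 (0–5 kWh): 5 × €0.28 = €1.4
Above 5 kWh: 25.912 × €0.29 = €7.51448
Bill = €8.91

€8.91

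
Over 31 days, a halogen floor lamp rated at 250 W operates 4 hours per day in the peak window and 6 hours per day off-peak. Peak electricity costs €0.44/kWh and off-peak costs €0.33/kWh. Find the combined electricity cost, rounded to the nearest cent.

Peak energy = 0.25 kW × 4 h × 31 = 31 kWh
Off-peak energy = 0.25 kW × 6 h × 31 = 46.5 kWh
Cost = 31 × €0.44 + 46.5 × €0.33 = €13.64 + €15.345 = €28.99

€28.99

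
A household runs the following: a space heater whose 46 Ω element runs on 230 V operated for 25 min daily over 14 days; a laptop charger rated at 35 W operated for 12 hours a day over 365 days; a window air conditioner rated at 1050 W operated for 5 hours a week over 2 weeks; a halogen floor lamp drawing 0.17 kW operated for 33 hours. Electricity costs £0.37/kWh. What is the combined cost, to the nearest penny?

space heater: Power = V²/R = 230²/46 = 1150 W = 1.15 kW
space heater: Runtime = 25 min × 14 = 350 min = 5.833333… h
space heater: 1.15 kW × 5.833333… h = 6.708333… kWh
laptop charger: Runtime = 12 h/day × 365 days = 4380 h
laptop charger: 0.035 kW × 4380 h = 153.3 kWh
window air conditioner: Runtime = 5 h/week × 2 weeks = 10 h
window air conditioner: 1.05 kW × 10 h = 10.5 kWh
halogen floor lamp: 0.17 kW × 33 h = 5.61 kWh
Total energy = 176.118333… kWh
Cost = 176.118333… × £0.37 = £65.16

£65.16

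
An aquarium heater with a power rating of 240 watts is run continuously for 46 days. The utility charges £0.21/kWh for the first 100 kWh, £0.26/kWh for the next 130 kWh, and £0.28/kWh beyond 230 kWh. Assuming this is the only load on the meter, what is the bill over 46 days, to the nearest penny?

Runtime = 24 h × 46 = 1104 h
Energy = 0.24 kW × 1104 h = 264.96 kWh
Tier 1 (0–100 kWh): 100 × £0.21 = £21
Tier 2 (100–230 kWh): 130 × £0.26 = £33.8
Above 230 kWh: 34.96 × £0.28 = £9.7888
Bill = £64.59

£64.59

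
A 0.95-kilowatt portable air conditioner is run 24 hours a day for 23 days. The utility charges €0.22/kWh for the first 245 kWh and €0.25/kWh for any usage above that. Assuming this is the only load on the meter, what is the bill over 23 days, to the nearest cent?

Runtime = 24 h × 23 = 552 h
Energy = 0.95 kW × 552 h = 524.4 kWh
Tier 1 (0–245 kWh): 245 × €0.22 = €53.9
Above 245 kWh: 279.4 × €0.25 = €69.85
Bill = €123.75

€123.75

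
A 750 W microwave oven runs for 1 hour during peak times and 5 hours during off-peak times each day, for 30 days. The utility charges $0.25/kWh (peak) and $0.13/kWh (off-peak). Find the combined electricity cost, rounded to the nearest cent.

Peak energy = 0.75 kW × 1 h × 30 = 22.5 kWh
Off-peak energy = 0.75 kW × 5 h × 30 = 112.5 kWh
Cost = 22.5 × $0.25 + 112.5 × $0.13 = $5.625 + $14.625 = $20.25

$20.25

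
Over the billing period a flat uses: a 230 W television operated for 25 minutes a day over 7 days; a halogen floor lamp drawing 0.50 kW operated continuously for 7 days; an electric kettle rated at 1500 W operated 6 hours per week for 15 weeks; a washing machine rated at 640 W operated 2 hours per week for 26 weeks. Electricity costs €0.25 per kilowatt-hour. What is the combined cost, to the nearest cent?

€63.24

television: Runtime = 25 min × 7 = 175 min = 2.916666… h
television: 0.23 kW × 2.916666… h = 0.670833… kWh
halogen floor lamp: Runtime = 24 h × 7 = 168 h
halogen floor lamp: 0.5 kW × 168 h = 84 kWh
electric kettle: Runtime = 6 h/week × 15 weeks = 90 h
electric kettle: 1.5 kW × 90 h = 135 kWh
washing machine: Runtime = 2 h/week × 26 weeks = 52 h
washing machine: 0.64 kW × 52 h = 33.28 kWh
Total energy = 252.950833… kWh
Cost = 252.950833… × €0.25 = €63.24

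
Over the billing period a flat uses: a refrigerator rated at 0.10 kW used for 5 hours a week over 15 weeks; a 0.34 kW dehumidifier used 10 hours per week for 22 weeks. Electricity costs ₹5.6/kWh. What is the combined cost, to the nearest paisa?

₹460.88

refrigerator: Runtime = 5 h/week × 15 weeks = 75 h
refrigerator: 0.1 kW × 75 h = 7.5 kWh
dehumidifier: Runtime = 10 h/week × 22 weeks = 220 h
dehumidifier: 0.34 kW × 220 h = 74.8 kWh
Total energy = 82.3 kWh
Cost = 82.3 × ₹5.6 = ₹460.88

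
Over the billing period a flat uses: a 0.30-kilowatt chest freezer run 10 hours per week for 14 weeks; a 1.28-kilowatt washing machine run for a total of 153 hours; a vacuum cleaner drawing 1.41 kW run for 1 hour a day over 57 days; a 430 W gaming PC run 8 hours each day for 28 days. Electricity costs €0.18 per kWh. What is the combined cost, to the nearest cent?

chest freezer: Runtime = 10 h/week × 14 weeks = 140 h
chest freezer: 0.3 kW × 140 h = 42 kWh
washing machine: 1.28 kW × 153 h = 195.84 kWh
vacuum cleaner: Runtime = 1 h/day × 57 days = 57 h
vacuum cleaner: 1.41 kW × 57 h = 80.37 kWh
gaming PC: Runtime = 8 h/day × 28 days = 224 h
gaming PC: 0.43 kW × 224 h = 96.32 kWh
Total energy = 414.53 kWh
Cost = 414.53 × €0.18 = €74.62

€74.62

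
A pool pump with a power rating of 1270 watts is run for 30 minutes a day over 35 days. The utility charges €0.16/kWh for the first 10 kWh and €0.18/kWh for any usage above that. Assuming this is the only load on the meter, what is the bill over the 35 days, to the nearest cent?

€3.80

Runtime = 30 min × 35 = 1050 min = 17.5 h
Energy = 1.27 kW × 17.5 h = 22.225 kWh
Tier 1 (0–10 kWh): 10 × €0.16 = €1.6
Above 10 kWh: 12.225 × €0.18 = €2.2005
Bill = €3.80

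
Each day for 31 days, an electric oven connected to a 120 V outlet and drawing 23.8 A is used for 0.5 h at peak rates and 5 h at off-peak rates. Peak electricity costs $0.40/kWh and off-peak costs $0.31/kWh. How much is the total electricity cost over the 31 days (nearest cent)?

Power = 23.8 A × 120 V = 2856 W = 2.856 kW
Peak energy = 2.856 kW × 0.5 h × 31 = 44.268 kWh
Off-peak energy = 2.856 kW × 5 h × 31 = 442.68 kWh
Cost = 44.268 × $0.40 + 442.68 × $0.31 = $17.7072 + $137.2308 = $154.94

$154.94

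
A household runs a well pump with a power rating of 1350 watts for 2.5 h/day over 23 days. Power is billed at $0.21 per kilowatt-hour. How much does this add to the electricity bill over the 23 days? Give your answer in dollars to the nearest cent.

Runtime = 2.5 h/day × 23 days = 57.5 h
Energy = 1.35 kW × 57.5 h = 77.625 kWh
Cost = 77.625 kWh × $0.21/kWh = $16.30

$16.30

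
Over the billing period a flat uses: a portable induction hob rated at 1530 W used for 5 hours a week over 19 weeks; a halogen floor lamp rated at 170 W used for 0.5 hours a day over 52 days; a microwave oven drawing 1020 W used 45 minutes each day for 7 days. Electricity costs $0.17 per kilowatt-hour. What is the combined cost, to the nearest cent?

portable induction hob: Runtime = 5 h/week × 19 weeks = 95 h
portable induction hob: 1.53 kW × 95 h = 145.35 kWh
halogen floor lamp: Runtime = 0.5 h/day × 52 days = 26 h
halogen floor lamp: 0.17 kW × 26 h = 4.42 kWh
microwave oven: Runtime = 45 min × 7 = 315 min = 5.25 h
microwave oven: 1.02 kW × 5.25 h = 5.355 kWh
Total energy = 155.125 kWh
Cost = 155.125 × $0.17 = $26.37

$26.37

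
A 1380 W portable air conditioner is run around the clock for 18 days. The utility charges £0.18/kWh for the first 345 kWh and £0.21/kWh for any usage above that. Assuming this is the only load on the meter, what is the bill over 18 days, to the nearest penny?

£114.84

Runtime = 24 h × 18 = 432 h
Energy = 1.38 kW × 432 h = 596.16 kWh
Tier 1 (0–345 kWh): 345 × £0.18 = £62.1
Above 345 kWh: 251.16 × £0.21 = £52.7436
Bill = £114.84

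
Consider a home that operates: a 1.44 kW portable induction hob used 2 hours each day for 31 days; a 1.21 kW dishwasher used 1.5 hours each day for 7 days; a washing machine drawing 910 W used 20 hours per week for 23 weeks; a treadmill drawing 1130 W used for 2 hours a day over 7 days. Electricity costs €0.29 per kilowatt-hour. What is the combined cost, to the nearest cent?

portable induction hob: Runtime = 2 h/day × 31 days = 62 h
portable induction hob: 1.44 kW × 62 h = 89.28 kWh
dishwasher: Runtime = 1.5 h/day × 7 days = 10.5 h
dishwasher: 1.21 kW × 10.5 h = 12.705 kWh
washing machine: Runtime = 20 h/week × 23 weeks = 460 h
washing machine: 0.91 kW × 460 h = 418.6 kWh
treadmill: Runtime = 2 h/day × 7 days = 14 h
treadmill: 1.13 kW × 14 h = 15.82 kWh
Total energy = 536.405 kWh
Cost = 536.405 × €0.29 = €155.56

€155.56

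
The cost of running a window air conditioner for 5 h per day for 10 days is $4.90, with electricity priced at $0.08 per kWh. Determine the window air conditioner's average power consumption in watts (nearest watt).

Energy = $4.90 ÷ $0.08/kWh = 61.25 kWh
Runtime = 5 h/day × 10 days = 50 h
Power = 61.25 kWh ÷ 50 h = 1.225 kW = 1225 W

1225 W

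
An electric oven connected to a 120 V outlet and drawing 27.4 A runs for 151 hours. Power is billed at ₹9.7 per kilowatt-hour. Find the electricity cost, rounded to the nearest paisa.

Power = 27.4 A × 120 V = 3288 W = 3.288 kW
Energy = 3.288 kW × 151 h = 496.488 kWh
Cost = 496.488 kWh × ₹9.7/kWh = ₹4815.93

₹4815.93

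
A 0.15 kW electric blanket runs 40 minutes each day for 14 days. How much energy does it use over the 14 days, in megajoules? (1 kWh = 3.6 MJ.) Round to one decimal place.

5.0 MJ

Runtime = 40 min × 14 = 560 min = 9.333333… h
Energy = 0.15 kW × 9.333333… h = 1.4 kWh
= 1.4 × 3.6 MJ = 5.0 MJ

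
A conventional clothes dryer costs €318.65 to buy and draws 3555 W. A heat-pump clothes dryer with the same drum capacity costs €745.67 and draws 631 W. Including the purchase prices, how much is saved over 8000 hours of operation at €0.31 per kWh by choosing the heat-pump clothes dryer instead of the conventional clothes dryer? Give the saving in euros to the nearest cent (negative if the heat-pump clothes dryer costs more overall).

€6824.50

conventional clothes dryer: €318.65 + (3555/1000) kW × 8000 h × €0.31 = €318.65 + €8816.4 = €9135.05
heat-pump clothes dryer: €745.67 + (631/1000) kW × 8000 h × €0.31 = €745.67 + €1564.88 = €2310.55
Saving = €9135.05 − €2310.55 = €6824.5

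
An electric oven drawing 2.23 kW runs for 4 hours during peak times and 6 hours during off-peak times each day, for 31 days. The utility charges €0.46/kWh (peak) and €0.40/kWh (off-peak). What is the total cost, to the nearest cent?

€293.11

Peak energy = 2.23 kW × 4 h × 31 = 276.52 kWh
Off-peak energy = 2.23 kW × 6 h × 31 = 414.78 kWh
Cost = 276.52 × €0.46 + 414.78 × €0.40 = €127.1992 + €165.912 = €293.11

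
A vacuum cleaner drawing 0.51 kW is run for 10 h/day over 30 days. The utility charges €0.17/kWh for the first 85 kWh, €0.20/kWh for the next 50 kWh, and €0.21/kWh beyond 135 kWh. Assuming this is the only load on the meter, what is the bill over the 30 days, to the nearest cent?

€28.23

Runtime = 10 h/day × 30 days = 300 h
Energy = 0.51 kW × 300 h = 153 kWh
Tier 1 (0–85 kWh): 85 × €0.17 = €14.45
Tier 2 (85–135 kWh): 50 × €0.20 = €10
Above 135 kWh: 18 × €0.21 = €3.78
Bill = €28.23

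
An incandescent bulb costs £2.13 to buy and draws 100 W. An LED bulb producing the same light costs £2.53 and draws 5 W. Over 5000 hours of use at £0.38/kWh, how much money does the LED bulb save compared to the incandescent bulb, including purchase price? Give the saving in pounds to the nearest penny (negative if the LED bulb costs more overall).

incandescent bulb: £2.13 + (100/1000) kW × 5000 h × £0.38 = £2.13 + £190 = £192.13
LED bulb: £2.53 + (5/1000) kW × 5000 h × £0.38 = £2.53 + £9.5 = £12.03
Saving = £192.13 − £12.03 = £180.1

£180.10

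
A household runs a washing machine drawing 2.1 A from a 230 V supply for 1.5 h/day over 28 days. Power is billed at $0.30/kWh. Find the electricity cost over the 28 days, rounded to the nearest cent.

Power = 2.1 A × 230 V = 483 W = 0.483 kW
Runtime = 1.5 h/day × 28 days = 42 h
Energy = 0.483 kW × 42 h = 20.286 kWh
Cost = 20.286 kWh × $0.30/kWh = $6.09

$6.09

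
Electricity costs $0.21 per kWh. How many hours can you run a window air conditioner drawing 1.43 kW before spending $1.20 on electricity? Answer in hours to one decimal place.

4.0 h

Energy available = $1.20 ÷ $0.21/kWh = 5.7143 kWh
Hours = 5.7143 kWh ÷ 1.43 kW = 4.0 h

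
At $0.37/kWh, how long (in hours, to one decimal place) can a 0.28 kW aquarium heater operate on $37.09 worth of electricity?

358.0 h

Energy available = $37.09 ÷ $0.37/kWh = 100.2432 kWh
Hours = 100.2432 kWh ÷ 0.28 kW = 358.0 h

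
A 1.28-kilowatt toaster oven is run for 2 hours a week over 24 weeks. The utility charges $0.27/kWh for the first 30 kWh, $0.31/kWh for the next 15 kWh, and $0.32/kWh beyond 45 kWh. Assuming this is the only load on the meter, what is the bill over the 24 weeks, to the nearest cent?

$18.01

Runtime = 2 h/week × 24 weeks = 48 h
Energy = 1.28 kW × 48 h = 61.44 kWh
Tier 1 (0–30 kWh): 30 × $0.27 = $8.1
Tier 2 (30–45 kWh): 15 × $0.31 = $4.65
Above 45 kWh: 16.44 × $0.32 = $5.2608
Bill = $18.01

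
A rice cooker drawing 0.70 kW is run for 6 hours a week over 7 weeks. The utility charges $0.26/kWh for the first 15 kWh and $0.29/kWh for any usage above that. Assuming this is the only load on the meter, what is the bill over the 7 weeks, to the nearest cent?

Runtime = 6 h/week × 7 weeks = 42 h
Energy = 0.7 kW × 42 h = 29.4 kWh
Tier 1 (0–15 kWh): 15 × $0.26 = $3.9
Above 15 kWh: 14.4 × $0.29 = $4.176
Bill = $8.08

$8.08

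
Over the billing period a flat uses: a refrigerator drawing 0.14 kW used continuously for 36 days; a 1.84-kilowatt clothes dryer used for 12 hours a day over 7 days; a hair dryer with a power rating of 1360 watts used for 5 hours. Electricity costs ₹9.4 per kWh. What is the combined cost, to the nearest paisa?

refrigerator: Runtime = 24 h × 36 = 864 h
refrigerator: 0.14 kW × 864 h = 120.96 kWh
clothes dryer: Runtime = 12 h/day × 7 days = 84 h
clothes dryer: 1.84 kW × 84 h = 154.56 kWh
hair dryer: 1.36 kW × 5 h = 6.8 kWh
Total energy = 282.32 kWh
Cost = 282.32 × ₹9.4 = ₹2653.81

₹2653.81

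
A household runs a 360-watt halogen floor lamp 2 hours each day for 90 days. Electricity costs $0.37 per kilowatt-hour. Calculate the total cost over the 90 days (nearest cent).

$23.98

Runtime = 2 h/day × 90 days = 180 h
Energy = 0.36 kW × 180 h = 64.8 kWh
Cost = 64.8 kWh × $0.37/kWh = $23.98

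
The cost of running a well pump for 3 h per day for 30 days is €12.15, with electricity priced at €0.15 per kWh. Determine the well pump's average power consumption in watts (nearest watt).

900 W

Energy = €12.15 ÷ €0.15/kWh = 81 kWh
Runtime = 3 h/day × 30 days = 90 h
Power = 81 kWh ÷ 90 h = 0.9 kW = 900 W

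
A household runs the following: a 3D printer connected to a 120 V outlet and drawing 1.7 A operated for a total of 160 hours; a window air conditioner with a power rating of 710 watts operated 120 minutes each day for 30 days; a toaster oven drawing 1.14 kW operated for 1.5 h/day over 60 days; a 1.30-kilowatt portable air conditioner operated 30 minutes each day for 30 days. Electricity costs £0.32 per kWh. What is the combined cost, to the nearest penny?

£63.15

3D printer: Power = 1.7 A × 120 V = 204 W = 0.204 kW
3D printer: 0.204 kW × 160 h = 32.64 kWh
window air conditioner: Runtime = 120 min × 30 = 3600 min = 60 h
window air conditioner: 0.71 kW × 60 h = 42.6 kWh
toaster oven: Runtime = 1.5 h/day × 60 days = 90 h
toaster oven: 1.14 kW × 90 h = 102.6 kWh
portable air conditioner: Runtime = 30 min × 30 = 900 min = 15 h
portable air conditioner: 1.3 kW × 15 h = 19.5 kWh
Total energy = 197.34 kWh
Cost = 197.34 × £0.32 = £63.15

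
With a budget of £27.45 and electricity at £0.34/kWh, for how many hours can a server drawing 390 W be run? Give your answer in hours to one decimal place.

Energy available = £27.45 ÷ £0.34/kWh = 80.7353 kWh
Hours = 80.7353 kWh ÷ 0.39 kW = 207.0 h

207.0 h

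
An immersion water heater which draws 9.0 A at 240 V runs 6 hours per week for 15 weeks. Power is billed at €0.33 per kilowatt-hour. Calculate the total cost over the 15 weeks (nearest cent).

€64.15

Power = 9.0 A × 240 V = 2160 W = 2.16 kW
Runtime = 6 h/week × 15 weeks = 90 h
Energy = 2.16 kW × 90 h = 194.4 kWh
Cost = 194.4 kWh × €0.33/kWh = €64.15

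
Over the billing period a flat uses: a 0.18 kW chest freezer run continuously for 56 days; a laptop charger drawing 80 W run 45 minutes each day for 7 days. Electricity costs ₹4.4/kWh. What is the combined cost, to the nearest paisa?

chest freezer: Runtime = 24 h × 56 = 1344 h
chest freezer: 0.18 kW × 1344 h = 241.92 kWh
laptop charger: Runtime = 45 min × 7 = 315 min = 5.25 h
laptop charger: 0.08 kW × 5.25 h = 0.42 kWh
Total energy = 242.34 kWh
Cost = 242.34 × ₹4.4 = ₹1066.30

₹1066.30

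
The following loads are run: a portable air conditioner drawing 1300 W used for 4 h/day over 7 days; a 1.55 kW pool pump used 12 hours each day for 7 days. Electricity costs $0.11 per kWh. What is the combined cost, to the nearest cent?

portable air conditioner: Runtime = 4 h/day × 7 days = 28 h
portable air conditioner: 1.3 kW × 28 h = 36.4 kWh
pool pump: Runtime = 12 h/day × 7 days = 84 h
pool pump: 1.55 kW × 84 h = 130.2 kWh
Total energy = 166.6 kWh
Cost = 166.6 × $0.11 = $18.33

$18.33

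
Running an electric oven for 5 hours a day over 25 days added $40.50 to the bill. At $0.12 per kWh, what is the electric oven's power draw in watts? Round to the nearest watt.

2700 W

Energy = $40.50 ÷ $0.12/kWh = 337.5 kWh
Runtime = 5 h/day × 25 days = 125 h
Power = 337.5 kWh ÷ 125 h = 2.7 kW = 2700 W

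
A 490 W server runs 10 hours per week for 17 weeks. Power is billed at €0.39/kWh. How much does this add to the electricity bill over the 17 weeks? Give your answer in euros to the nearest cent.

Runtime = 10 h/week × 17 weeks = 170 h
Energy = 0.49 kW × 170 h = 83.3 kWh
Cost = 83.3 kWh × €0.39/kWh = €32.49

€32.49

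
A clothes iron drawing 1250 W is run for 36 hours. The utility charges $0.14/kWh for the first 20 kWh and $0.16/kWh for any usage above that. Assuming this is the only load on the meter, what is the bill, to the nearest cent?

Energy = 1.25 kW × 36 h = 45 kWh
Tier 1 (0–20 kWh): 20 × $0.14 = $2.8
Above 20 kWh: 25 × $0.16 = $4
Bill = $6.80

$6.80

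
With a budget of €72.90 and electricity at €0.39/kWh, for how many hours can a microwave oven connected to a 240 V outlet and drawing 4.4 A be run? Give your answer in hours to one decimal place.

177.0 h

Power = 4.4 A × 240 V = 1056 W = 1.056 kW
Energy available = €72.90 ÷ €0.39/kWh = 186.9231 kWh
Hours = 186.9231 kWh ÷ 1.056 kW = 177.0 h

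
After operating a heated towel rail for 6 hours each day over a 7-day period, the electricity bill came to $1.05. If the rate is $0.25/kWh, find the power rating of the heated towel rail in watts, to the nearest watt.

Energy = $1.05 ÷ $0.25/kWh = 4.2 kWh
Runtime = 6 h/day × 7 days = 42 h
Power = 4.2 kWh ÷ 42 h = 0.1 kW = 100 W

100 W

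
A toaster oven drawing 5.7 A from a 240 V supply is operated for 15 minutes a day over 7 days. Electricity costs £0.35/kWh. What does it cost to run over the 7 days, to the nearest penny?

£0.84

Power = 5.7 A × 240 V = 1368 W = 1.368 kW
Runtime = 15 min × 7 = 105 min = 1.75 h
Energy = 1.368 kW × 1.75 h = 2.394 kWh
Cost = 2.394 kWh × £0.35/kWh = £0.84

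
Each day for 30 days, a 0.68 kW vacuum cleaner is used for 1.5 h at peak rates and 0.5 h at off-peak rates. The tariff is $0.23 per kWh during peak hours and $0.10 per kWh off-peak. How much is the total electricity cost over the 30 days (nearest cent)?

Peak energy = 0.68 kW × 1.5 h × 30 = 30.6 kWh
Off-peak energy = 0.68 kW × 0.5 h × 30 = 10.2 kWh
Cost = 30.6 × $0.23 + 10.2 × $0.10 = $7.038 + $1.02 = $8.06

$8.06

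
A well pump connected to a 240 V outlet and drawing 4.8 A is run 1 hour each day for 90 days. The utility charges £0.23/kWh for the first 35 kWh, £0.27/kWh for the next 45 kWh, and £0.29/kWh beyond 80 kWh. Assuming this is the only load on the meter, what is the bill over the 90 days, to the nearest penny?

Power = 4.8 A × 240 V = 1152 W = 1.152 kW
Runtime = 1 h/day × 90 days = 90 h
Energy = 1.152 kW × 90 h = 103.68 kWh
Tier 1 (0–35 kWh): 35 × £0.23 = £8.05
Tier 2 (35–80 kWh): 45 × £0.27 = £12.15
Above 80 kWh: 23.68 × £0.29 = £6.8672
Bill = £27.07

£27.07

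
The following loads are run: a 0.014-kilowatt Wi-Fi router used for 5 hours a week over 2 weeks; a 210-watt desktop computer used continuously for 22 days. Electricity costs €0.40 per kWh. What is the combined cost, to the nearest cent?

€44.41

Wi-Fi router: Runtime = 5 h/week × 2 weeks = 10 h
Wi-Fi router: 0.014 kW × 10 h = 0.14 kWh
desktop computer: Runtime = 24 h × 22 = 528 h
desktop computer: 0.21 kW × 528 h = 110.88 kWh
Total energy = 111.02 kWh
Cost = 111.02 × €0.40 = €44.41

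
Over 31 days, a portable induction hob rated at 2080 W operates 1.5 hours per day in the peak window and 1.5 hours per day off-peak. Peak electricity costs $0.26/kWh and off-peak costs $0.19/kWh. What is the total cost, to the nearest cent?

Peak energy = 2.08 kW × 1.5 h × 31 = 96.72 kWh
Off-peak energy = 2.08 kW × 1.5 h × 31 = 96.72 kWh
Cost = 96.72 × $0.26 + 96.72 × $0.19 = $25.1472 + $18.3768 = $43.52

$43.52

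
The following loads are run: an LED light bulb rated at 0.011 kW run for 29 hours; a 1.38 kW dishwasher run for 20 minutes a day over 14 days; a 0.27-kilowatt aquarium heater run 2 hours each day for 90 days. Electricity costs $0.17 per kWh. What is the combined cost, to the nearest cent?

$9.41

LED light bulb: 0.011 kW × 29 h = 0.319 kWh
dishwasher: Runtime = 20 min × 14 = 280 min = 4.666666… h
dishwasher: 1.38 kW × 4.666666… h = 6.44 kWh
aquarium heater: Runtime = 2 h/day × 90 days = 180 h
aquarium heater: 0.27 kW × 180 h = 48.6 kWh
Total energy = 55.359 kWh
Cost = 55.359 × $0.17 = $9.41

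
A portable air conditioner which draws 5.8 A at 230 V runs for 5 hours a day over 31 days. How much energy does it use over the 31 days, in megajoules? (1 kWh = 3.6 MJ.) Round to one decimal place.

Power = 5.8 A × 230 V = 1334 W = 1.334 kW
Runtime = 5 h/day × 31 days = 155 h
Energy = 1.334 kW × 155 h = 206.77 kWh
= 206.77 × 3.6 MJ = 744.4 MJ

744.4 MJ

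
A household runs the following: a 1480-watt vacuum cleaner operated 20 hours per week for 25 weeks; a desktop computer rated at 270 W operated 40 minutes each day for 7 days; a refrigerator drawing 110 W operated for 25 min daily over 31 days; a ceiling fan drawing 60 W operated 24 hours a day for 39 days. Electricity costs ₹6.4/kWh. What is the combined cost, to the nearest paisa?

₹5112.58

vacuum cleaner: Runtime = 20 h/week × 25 weeks = 500 h
vacuum cleaner: 1.48 kW × 500 h = 740 kWh
desktop computer: Runtime = 40 min × 7 = 280 min = 4.666666… h
desktop computer: 0.27 kW × 4.666666… h = 1.26 kWh
refrigerator: Runtime = 25 min × 31 = 775 min = 12.916666… h
refrigerator: 0.11 kW × 12.916666… h = 1.420833… kWh
ceiling fan: Runtime = 24 h × 39 = 936 h
ceiling fan: 0.06 kW × 936 h = 56.16 kWh
Total energy = 798.840833… kWh
Cost = 798.840833… × ₹6.4 = ₹5112.58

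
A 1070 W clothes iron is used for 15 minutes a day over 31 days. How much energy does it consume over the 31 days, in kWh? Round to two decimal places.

8.29 kWh

Runtime = 15 min × 31 = 465 min = 7.75 h
Energy = 1.07 kW × 7.75 h = 8.2925 kWh ≈ 8.29 kWh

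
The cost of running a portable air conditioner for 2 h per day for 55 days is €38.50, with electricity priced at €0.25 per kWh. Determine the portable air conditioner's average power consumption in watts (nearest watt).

Energy = €38.50 ÷ €0.25/kWh = 154 kWh
Runtime = 2 h/day × 55 days = 110 h
Power = 154 kWh ÷ 110 h = 1.4 kW = 1400 W

1400 W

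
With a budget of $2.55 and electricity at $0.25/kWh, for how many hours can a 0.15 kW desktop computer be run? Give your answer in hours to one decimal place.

Energy available = $2.55 ÷ $0.25/kWh = 10.2 kWh
Hours = 10.2 kWh ÷ 0.15 kW = 68.0 h

68.0 h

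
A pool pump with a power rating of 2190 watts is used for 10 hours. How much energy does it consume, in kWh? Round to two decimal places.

Energy = 2.19 kW × 10 h = 21.9 kWh

21.90 kWh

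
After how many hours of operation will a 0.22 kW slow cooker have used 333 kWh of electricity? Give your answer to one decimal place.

Hours = 333 kWh ÷ 0.22 kW = 1513.6 h

1513.6 h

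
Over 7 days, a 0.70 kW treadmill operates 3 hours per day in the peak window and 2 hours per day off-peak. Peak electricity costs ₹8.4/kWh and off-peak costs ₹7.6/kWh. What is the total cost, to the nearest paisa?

₹197.96

Peak energy = 0.7 kW × 3 h × 7 = 14.7 kWh
Off-peak energy = 0.7 kW × 2 h × 7 = 9.8 kWh
Cost = 14.7 × ₹8.4 + 9.8 × ₹7.6 = ₹123.48 + ₹74.48 = ₹197.96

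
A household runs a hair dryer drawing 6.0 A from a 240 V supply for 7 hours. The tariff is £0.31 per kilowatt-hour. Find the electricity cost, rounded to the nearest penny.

Power = 6.0 A × 240 V = 1440 W = 1.44 kW
Energy = 1.44 kW × 7 h = 10.08 kWh
Cost = 10.08 kWh × £0.31/kWh = £3.12

£3.12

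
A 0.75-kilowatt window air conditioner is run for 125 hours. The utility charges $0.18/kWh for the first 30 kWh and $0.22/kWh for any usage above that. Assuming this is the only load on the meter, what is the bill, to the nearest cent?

Energy = 0.75 kW × 125 h = 93.75 kWh
Tier 1 (0–30 kWh): 30 × $0.18 = $5.4
Above 30 kWh: 63.75 × $0.22 = $14.025
Bill = $19.43

$19.43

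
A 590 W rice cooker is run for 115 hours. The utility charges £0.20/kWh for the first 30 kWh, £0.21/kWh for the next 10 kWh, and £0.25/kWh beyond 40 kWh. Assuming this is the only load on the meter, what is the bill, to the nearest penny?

£15.06

Energy = 0.59 kW × 115 h = 67.85 kWh
Tier 1 (0–30 kWh): 30 × £0.20 = £6
Tier 2 (30–40 kWh): 10 × £0.21 = £2.1
Above 40 kWh: 27.85 × £0.25 = £6.9625
Bill = £15.06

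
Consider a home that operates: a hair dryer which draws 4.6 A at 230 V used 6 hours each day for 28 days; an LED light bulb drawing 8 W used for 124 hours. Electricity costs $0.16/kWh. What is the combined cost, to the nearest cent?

$28.60

hair dryer: Power = 4.6 A × 230 V = 1058 W = 1.058 kW
hair dryer: Runtime = 6 h/day × 28 days = 168 h
hair dryer: 1.058 kW × 168 h = 177.744 kWh
LED light bulb: 0.008 kW × 124 h = 0.992 kWh
Total energy = 178.736 kWh
Cost = 178.736 × $0.16 = $28.60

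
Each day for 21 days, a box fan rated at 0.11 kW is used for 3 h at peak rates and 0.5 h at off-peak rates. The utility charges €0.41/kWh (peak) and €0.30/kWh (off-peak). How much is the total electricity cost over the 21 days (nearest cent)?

€3.19

Peak energy = 0.11 kW × 3 h × 21 = 6.93 kWh
Off-peak energy = 0.11 kW × 0.5 h × 21 = 1.155 kWh
Cost = 6.93 × €0.41 + 1.155 × €0.30 = €2.8413 + €0.3465 = €3.19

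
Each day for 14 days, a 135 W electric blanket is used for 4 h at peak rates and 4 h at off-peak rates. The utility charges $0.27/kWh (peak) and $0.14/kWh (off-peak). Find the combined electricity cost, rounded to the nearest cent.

$3.10

Peak energy = 0.135 kW × 4 h × 14 = 7.56 kWh
Off-peak energy = 0.135 kW × 4 h × 14 = 7.56 kWh
Cost = 7.56 × $0.27 + 7.56 × $0.14 = $2.0412 + $1.0584 = $3.10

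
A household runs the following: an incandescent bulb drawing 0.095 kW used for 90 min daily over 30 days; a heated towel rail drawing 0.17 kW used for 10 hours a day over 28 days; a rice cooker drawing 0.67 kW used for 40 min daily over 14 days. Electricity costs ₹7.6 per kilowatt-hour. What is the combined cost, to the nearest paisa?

₹441.78

incandescent bulb: Runtime = 90 min × 30 = 2700 min = 45 h
incandescent bulb: 0.095 kW × 45 h = 4.275 kWh
heated towel rail: Runtime = 10 h/day × 28 days = 280 h
heated towel rail: 0.17 kW × 280 h = 47.6 kWh
rice cooker: Runtime = 40 min × 14 = 560 min = 9.333333… h
rice cooker: 0.67 kW × 9.333333… h = 6.253333… kWh
Total energy = 58.128333… kWh
Cost = 58.128333… × ₹7.6 = ₹441.78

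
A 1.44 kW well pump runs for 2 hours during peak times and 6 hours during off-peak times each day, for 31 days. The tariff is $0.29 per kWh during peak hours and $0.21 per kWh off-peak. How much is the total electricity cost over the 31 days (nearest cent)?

Peak energy = 1.44 kW × 2 h × 31 = 89.28 kWh
Off-peak energy = 1.44 kW × 6 h × 31 = 267.84 kWh
Cost = 89.28 × $0.29 + 267.84 × $0.21 = $25.8912 + $56.2464 = $82.14

$82.14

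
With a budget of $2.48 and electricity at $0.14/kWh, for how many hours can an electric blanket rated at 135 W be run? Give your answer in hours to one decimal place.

Energy available = $2.48 ÷ $0.14/kWh = 17.7143 kWh
Hours = 17.7143 kWh ÷ 0.135 kW = 131.2 h

131.2 h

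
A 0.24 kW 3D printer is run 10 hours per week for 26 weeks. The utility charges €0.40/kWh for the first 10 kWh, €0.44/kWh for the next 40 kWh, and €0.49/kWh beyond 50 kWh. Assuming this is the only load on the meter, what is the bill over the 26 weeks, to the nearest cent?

Runtime = 10 h/week × 26 weeks = 260 h
Energy = 0.24 kW × 260 h = 62.4 kWh
Tier 1 (0–10 kWh): 10 × €0.40 = €4
Tier 2 (10–50 kWh): 40 × €0.44 = €17.6
Above 50 kWh: 12.4 × €0.49 = €6.076
Bill = €27.68

€27.68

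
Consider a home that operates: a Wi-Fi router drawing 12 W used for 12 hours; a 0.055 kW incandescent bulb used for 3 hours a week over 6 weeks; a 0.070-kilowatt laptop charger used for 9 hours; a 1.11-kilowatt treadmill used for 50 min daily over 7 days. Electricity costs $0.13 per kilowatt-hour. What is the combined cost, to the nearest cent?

$1.07

Wi-Fi router: 0.012 kW × 12 h = 0.144 kWh
incandescent bulb: Runtime = 3 h/week × 6 weeks = 18 h
incandescent bulb: 0.055 kW × 18 h = 0.99 kWh
laptop charger: 0.07 kW × 9 h = 0.63 kWh
treadmill: Runtime = 50 min × 7 = 350 min = 5.833333… h
treadmill: 1.11 kW × 5.833333… h = 6.475 kWh
Total energy = 8.239 kWh
Cost = 8.239 × $0.13 = $1.07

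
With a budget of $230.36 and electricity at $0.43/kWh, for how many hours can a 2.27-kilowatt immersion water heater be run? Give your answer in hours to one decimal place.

Energy available = $230.36 ÷ $0.43/kWh = 535.7209 kWh
Hours = 535.7209 kWh ÷ 2.27 kW = 236.0 h

236.0 h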